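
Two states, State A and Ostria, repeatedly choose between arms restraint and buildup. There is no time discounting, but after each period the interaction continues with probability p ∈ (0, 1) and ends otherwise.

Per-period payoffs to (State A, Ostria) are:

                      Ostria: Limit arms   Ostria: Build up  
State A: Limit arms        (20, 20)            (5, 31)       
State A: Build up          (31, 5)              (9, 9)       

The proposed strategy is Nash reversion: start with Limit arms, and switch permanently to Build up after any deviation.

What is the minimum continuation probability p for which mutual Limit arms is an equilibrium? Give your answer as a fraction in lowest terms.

1/2

With no time discounting, the continuation probability p plays the role of the discount factor.
Grim-trigger IC: 20/(1−p) ≥ 31 + 9p/(1−p) ⇒ p ≥ (31−20)/(31−9) = 1/2.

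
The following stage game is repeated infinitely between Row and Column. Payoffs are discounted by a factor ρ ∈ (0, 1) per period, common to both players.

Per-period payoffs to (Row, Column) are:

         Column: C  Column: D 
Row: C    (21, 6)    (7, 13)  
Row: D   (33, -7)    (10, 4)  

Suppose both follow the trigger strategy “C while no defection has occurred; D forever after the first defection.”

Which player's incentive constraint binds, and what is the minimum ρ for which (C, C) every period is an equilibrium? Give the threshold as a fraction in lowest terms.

For Row: deviation gain 33−21 = 12, per-period punishment loss 21−10 = 11. IC gives ρ ≥ 12/23.
For Column: gain 7, loss 2 per period, so ρ ≥ 7/9.
The tighter constraint is Column's, so cooperation needs ρ ≥ 7/9.

Column; ρ ≥ 7/9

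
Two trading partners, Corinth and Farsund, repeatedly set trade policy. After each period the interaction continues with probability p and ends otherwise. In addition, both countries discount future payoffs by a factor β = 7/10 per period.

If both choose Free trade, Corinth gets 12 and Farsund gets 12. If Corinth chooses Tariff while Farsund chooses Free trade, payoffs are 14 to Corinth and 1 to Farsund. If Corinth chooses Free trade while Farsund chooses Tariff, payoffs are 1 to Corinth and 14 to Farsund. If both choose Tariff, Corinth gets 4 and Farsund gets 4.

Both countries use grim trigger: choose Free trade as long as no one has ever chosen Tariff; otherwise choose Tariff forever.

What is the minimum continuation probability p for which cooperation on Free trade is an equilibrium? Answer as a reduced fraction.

2/7

Expected continuation weight on next period's payoff is β·p = 7/10·p, which plays the role of the discount factor.
Cooperation requires 7/10·p ≥ (14−12)/(14−4) = 1/5, hence p ≥ 2/7.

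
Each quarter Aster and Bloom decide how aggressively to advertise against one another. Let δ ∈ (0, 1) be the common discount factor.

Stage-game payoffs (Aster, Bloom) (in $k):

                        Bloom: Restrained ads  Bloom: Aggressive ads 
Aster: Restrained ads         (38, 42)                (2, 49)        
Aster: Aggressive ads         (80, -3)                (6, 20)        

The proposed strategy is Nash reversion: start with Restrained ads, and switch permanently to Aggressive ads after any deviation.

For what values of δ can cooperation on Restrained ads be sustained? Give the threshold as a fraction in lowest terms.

21/37

Aster: cooperation gives 38 each period; deviation gives 80 once then 6 forever.
  38/(1−δ) ≥ 80 + 6δ/(1−δ) ⇒ δ ≥ 42/74 = 21/37.
Bloom: cooperation gives 42 each period; deviation gives 49 once then 20 forever.
  δ ≥ 7/29.
Both must hold, so the binding constraint is Aster's: δ ≥ 21/37.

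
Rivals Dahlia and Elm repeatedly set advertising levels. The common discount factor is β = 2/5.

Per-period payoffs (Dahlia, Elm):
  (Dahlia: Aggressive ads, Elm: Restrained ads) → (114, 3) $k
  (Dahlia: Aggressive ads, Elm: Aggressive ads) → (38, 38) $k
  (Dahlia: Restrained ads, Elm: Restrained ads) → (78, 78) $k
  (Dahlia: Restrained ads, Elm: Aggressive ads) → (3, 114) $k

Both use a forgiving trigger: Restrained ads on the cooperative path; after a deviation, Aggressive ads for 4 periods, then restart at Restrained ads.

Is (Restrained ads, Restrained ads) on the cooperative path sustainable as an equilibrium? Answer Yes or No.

A one-shot deviation gives 114 now, then 38 for 4 periods, then back to 78.
Gain from deviating: (114−78) today; loss: (78−38) in each of the next 4 periods.
No-deviation condition: (78−38)(β+…+β^4) ≥ 114−78, i.e. β+…+β^4 ≥ 9/10.
At β = 2/5: β+…+β^4 = 0.6496 < 0.9000.
So cooperation is not sustainable.

No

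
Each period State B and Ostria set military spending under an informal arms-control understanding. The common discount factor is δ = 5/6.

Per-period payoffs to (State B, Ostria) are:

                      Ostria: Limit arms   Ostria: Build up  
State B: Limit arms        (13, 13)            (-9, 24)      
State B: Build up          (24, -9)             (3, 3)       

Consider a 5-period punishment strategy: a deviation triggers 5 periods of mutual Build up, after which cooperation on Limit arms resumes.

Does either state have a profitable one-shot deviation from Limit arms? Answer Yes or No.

No

IC: δ+…+δ^5 ≥ (24−13)/(13−3) = 11/10.
At δ = 5/6: partial sum = 2.9906 ≥ 1.1000. Cooperation sustainable.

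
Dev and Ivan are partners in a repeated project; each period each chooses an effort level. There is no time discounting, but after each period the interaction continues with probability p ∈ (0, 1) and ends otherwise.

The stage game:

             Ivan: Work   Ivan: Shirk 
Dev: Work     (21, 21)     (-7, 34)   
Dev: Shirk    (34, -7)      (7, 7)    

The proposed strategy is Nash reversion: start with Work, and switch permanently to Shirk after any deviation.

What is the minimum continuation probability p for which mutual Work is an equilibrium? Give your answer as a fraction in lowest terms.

13/27

With no time discounting, the continuation probability p plays the role of the discount factor.
Grim-trigger IC: 21/(1−p) ≥ 34 + 7p/(1−p) ⇒ p ≥ (34−21)/(34−7) = 13/27.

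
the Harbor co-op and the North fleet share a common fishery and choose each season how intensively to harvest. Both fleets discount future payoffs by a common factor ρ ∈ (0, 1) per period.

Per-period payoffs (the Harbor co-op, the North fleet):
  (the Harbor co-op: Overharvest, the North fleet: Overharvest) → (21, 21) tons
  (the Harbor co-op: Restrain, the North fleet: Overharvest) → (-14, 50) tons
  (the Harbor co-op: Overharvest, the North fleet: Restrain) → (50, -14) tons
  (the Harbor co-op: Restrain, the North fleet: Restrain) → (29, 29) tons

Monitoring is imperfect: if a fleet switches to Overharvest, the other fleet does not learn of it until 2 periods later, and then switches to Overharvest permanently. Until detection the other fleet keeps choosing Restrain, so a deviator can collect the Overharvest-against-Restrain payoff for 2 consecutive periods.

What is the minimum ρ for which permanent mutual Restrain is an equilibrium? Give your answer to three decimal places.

0.851

The best deviation is to choose Overharvest for all 2 undetected periods, earning 50 each, then 21 forever once detected.
Deviation value: 50(1−ρ^2)/(1−ρ) + 21ρ^2/(1−ρ); cooperation value: 29/(1−ρ).
IC: 29 ≥ 50(1−ρ^2) + 21ρ^2 = 50 − 29ρ^2.
So ρ^2 ≥ 21/29, giving ρ ≥ (21/29)^(1/2) ≈ 0.851.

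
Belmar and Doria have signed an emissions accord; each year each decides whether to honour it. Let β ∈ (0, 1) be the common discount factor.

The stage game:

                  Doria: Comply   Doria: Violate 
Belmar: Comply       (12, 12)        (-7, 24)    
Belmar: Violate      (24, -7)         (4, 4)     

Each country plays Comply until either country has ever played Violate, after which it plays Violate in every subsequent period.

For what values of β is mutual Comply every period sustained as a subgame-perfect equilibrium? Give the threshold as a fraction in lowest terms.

3/5

Under grim trigger the critical discount factor is (T−C)/(T−P) with T = 24, C = 12, P = 4.
β* = (24−12)/(24−4) = 12/20 = 3/5.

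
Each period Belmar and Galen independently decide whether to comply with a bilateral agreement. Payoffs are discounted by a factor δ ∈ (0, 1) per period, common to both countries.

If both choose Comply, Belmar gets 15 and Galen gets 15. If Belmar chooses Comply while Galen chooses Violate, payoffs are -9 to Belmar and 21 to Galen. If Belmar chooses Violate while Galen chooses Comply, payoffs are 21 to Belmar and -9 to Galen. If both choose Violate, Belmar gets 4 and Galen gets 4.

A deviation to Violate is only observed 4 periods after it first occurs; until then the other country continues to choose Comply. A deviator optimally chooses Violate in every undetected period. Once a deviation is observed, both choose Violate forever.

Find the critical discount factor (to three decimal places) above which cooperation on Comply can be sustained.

Deviating for the 4 undetected periods gains 21−15 = 6 per period over cooperation, then loses 15−4 = 11 per period forever once punishment starts.
Gain: 6(1 + δ + … + δ^3); loss: 11·δ^4/(1−δ).
No profitable deviation ⇔ 6(1−δ^4) ≤ 11·δ^4, i.e. δ^4 ≥ 6/(6+11) = 6/17.
Hence δ ≥ (6/17)^(1/4) ≈ 0.771.

0.771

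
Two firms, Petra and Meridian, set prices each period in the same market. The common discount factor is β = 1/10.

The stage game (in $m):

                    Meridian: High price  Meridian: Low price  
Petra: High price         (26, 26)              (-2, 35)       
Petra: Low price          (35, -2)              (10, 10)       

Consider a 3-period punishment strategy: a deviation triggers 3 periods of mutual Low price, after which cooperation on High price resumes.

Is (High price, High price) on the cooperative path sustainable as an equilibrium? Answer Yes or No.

No

Comparing payoff streams over the 4 periods until play realigns: cooperate → 26(1+β+…+β^3); deviate → 35 + 10(β+…+β^3).
Cooperation is sustained iff (26−10)(β+…+β^3) ≥ 35−26.
β+…+β^3 = 1/10·(1−(1/10)^3)/(1−1/10) = 0.1110, and (35−26)/(26−10) = 0.5625.
0.1110 < 0.5625, so cooperation is not sustainable.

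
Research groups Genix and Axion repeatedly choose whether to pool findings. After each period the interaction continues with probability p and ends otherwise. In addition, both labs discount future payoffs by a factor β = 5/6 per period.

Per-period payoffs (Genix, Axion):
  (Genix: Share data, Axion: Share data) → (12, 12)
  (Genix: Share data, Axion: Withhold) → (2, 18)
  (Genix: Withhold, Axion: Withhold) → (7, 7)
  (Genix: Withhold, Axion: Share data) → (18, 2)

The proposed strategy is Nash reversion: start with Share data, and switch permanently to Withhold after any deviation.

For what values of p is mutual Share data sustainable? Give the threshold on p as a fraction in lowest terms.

Expected continuation weight on next period's payoff is β·p = 5/6·p, which plays the role of the discount factor.
Cooperation requires 5/6·p ≥ (18−12)/(18−7) = 6/11, hence p ≥ 36/55.

36/55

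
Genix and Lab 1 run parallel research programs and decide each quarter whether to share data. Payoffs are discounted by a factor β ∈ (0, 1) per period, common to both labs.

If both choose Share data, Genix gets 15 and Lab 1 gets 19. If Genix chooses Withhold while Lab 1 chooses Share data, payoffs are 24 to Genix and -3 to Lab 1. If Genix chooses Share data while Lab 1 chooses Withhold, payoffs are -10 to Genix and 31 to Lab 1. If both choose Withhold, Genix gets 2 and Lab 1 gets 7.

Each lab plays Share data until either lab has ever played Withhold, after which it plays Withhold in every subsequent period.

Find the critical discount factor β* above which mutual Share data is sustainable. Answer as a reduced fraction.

Genix: cooperation gives 15 each period; deviation gives 24 once then 2 forever.
  15/(1−β) ≥ 24 + 2β/(1−β) ⇒ β ≥ 9/22.
Lab 1: cooperation gives 19 each period; deviation gives 31 once then 7 forever.
  β ≥ 12/24 = 1/2.
Both must hold, so the binding constraint is Lab 1's: β ≥ 1/2.

1/2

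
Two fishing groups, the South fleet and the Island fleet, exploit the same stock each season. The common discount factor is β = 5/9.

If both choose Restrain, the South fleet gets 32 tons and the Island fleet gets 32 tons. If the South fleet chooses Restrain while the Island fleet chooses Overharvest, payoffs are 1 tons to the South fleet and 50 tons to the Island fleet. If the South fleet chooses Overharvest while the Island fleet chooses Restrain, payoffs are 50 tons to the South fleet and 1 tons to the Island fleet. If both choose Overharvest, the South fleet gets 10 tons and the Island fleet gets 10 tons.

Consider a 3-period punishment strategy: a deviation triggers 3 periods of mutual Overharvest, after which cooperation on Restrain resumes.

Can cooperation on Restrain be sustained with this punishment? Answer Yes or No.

Yes

A one-shot deviation gives 50 now, then 10 for 3 periods, then back to 32.
Gain from deviating: (50−32) today; loss: (32−10) in each of the next 3 periods.
No-deviation condition: (32−10)(β+…+β^3) ≥ 50−32, i.e. β+…+β^3 ≥ 9/11.
At β = 5/9: β+…+β^3 = 1.0357 ≥ 0.8182.
So cooperation is sustainable.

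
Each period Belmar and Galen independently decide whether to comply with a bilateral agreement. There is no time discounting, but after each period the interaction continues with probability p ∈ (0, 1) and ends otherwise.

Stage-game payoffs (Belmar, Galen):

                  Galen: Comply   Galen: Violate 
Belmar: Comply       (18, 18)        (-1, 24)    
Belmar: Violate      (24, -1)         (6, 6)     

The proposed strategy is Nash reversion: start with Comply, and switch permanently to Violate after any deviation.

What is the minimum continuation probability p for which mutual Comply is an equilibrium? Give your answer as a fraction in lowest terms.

With no time discounting, the continuation probability p plays the role of the discount factor.
Grim-trigger IC: 18/(1−p) ≥ 24 + 6p/(1−p) ⇒ p ≥ (24−18)/(24−6) = 1/3.

1/3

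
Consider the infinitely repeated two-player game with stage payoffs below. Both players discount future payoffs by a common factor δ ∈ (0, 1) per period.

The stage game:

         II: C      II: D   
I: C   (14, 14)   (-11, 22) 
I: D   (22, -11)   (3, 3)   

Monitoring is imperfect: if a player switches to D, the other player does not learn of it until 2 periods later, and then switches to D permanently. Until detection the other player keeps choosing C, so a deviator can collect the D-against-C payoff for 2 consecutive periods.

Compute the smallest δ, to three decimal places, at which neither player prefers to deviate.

0.649

A deviator earns 22 for 2 periods, then 3 forever; cooperating earns 14 forever. Multiplying the IC by (1−δ):
14 ≥ 22(1−δ^2) + 3δ^2, so 19·δ^2 ≥ 8 and δ^2 ≥ 8/19.
δ ≥ (8/19)^(1/2) ≈ 0.649.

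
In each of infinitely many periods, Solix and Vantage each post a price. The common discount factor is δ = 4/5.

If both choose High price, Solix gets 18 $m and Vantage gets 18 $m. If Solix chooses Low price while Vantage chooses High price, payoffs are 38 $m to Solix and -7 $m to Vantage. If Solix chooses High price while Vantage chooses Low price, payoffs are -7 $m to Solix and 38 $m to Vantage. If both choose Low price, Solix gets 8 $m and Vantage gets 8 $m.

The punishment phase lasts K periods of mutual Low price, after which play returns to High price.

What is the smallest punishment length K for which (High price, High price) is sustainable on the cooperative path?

IC: δ(1−δ^K)/(1−δ) ≥ (38−18)/(18−8) = 2.
With δ = 4/5: need 1 − δ^K ≥ 2·(1−4/5)/(4/5), i.e. δ^K ≤ 0.5000.
Since (4/5)^3 = 0.5120 and (4/5)^4 = 0.4096, the smallest such K is 4.

4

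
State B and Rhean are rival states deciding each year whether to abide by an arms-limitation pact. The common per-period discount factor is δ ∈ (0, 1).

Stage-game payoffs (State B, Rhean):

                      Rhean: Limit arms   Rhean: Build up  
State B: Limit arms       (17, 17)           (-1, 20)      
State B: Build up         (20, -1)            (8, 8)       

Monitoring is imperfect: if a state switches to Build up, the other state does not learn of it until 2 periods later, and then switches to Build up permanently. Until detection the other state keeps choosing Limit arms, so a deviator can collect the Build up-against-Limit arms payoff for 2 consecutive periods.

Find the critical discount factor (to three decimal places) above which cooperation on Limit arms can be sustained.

A deviator earns 20 for 2 periods, then 8 forever; cooperating earns 17 forever. Multiplying the IC by (1−δ):
17 ≥ 20(1−δ^2) + 8δ^2, so 12·δ^2 ≥ 3 and δ^2 ≥ 1/4.
δ ≥ (1/4)^(1/2) ≈ 0.500.

0.500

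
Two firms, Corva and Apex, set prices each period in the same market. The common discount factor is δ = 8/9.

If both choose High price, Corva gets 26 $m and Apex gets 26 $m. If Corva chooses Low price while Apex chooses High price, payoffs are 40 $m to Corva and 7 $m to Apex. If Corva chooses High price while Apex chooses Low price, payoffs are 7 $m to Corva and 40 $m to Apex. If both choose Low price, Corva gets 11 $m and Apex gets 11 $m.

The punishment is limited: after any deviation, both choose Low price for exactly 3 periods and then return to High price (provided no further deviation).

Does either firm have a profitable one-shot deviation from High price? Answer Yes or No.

A one-shot deviation gives 40 now, then 11 for 3 periods, then back to 26.
Gain from deviating: (40−26) today; loss: (26−11) in each of the next 3 periods.
No-deviation condition: (26−11)(δ+…+δ^3) ≥ 40−26, i.e. δ+…+δ^3 ≥ 14/15.
At δ = 8/9: δ+…+δ^3 = 2.3813 ≥ 0.9333.
So cooperation is sustainable.

No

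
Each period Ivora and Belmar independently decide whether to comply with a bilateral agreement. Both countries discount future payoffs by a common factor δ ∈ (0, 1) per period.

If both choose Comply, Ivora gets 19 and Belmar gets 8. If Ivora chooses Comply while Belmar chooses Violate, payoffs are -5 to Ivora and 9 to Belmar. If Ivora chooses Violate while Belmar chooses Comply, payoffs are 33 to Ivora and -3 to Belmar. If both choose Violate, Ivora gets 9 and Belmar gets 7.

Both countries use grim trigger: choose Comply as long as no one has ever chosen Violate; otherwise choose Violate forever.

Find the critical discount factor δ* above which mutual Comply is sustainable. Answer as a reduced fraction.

7/12

For Ivora: deviation gain 33−19 = 14, per-period punishment loss 19−9 = 10. IC gives δ ≥ 14/24 = 7/12.
For Belmar: gain 1, loss 1 per period, so δ ≥ 1/2.
The tighter constraint is Ivora's, so cooperation needs δ ≥ 7/12.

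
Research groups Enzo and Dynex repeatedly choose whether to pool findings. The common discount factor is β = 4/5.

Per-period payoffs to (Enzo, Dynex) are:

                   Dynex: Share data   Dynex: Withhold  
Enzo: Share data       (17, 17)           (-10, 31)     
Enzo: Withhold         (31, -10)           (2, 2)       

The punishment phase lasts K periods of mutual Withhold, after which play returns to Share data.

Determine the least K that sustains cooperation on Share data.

No profitable deviation requires (17−2)(β+…+β^K) ≥ 31−17, i.e. β+…+β^K ≥ 14/15 ≈ 0.9333.
With β = 4/5, the partial sums are K=1: 0.8000, K=2: 1.4400.
K = 2 is the first length at which the sum reaches 0.9333.

2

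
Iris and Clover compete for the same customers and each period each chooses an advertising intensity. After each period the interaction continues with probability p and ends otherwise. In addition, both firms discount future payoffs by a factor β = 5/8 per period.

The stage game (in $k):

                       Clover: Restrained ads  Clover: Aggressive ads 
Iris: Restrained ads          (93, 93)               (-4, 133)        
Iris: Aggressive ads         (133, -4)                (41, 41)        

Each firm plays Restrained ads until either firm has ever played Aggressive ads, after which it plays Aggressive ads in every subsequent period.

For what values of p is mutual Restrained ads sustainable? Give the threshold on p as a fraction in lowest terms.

16/23

With continuation probability p and discount β, the effective per-period discount factor is βp.
Grim-trigger IC: βp ≥ (133−93)/(133−41) = 10/23.
So p ≥ (10/23)/(5/8) = 16/23.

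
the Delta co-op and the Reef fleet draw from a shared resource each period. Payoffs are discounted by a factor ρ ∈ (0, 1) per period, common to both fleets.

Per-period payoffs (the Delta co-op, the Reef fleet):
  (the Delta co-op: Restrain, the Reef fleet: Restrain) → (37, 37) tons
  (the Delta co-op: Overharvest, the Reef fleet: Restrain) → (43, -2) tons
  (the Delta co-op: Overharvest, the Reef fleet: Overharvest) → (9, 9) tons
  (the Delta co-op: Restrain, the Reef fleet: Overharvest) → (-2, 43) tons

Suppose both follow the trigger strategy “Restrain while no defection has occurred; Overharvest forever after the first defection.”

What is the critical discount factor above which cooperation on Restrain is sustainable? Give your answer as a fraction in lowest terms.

Cooperation forever yields 37 each period: 37/(1−ρ).
Deviating yields 43 once, then 9 forever: 43 + 9ρ/(1−ρ).
No profitable deviation requires 37/(1−ρ) ≥ 43 + 9ρ/(1−ρ).
Multiplying by (1−ρ): 37 ≥ 43(1−ρ) + 9ρ = 43 − 34ρ.
So 34ρ ≥ 6, i.e. ρ ≥ 6/34 = 3/17.

3/17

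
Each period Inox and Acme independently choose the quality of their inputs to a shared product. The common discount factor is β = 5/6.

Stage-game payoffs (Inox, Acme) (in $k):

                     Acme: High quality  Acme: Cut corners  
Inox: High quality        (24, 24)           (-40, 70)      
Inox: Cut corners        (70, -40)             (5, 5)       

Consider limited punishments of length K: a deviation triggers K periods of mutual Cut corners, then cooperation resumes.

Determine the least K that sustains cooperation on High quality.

IC: β(1−β^K)/(1−β) ≥ (70−24)/(24−5) = 46/19.
With β = 5/6: need 1 − β^K ≥ 46/19·(1−5/6)/(5/6), i.e. β^K ≤ 0.5158.
Since (5/6)^3 = 0.5787 and (5/6)^4 = 0.4823, the smallest such K is 4.

4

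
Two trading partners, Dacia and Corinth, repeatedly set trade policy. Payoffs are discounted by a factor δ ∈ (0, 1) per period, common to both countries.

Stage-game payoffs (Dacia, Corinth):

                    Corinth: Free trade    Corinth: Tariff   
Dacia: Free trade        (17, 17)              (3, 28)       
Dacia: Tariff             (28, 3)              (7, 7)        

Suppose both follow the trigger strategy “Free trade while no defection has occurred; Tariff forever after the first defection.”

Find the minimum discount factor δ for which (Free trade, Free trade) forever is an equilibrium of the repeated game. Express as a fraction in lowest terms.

Cooperation forever yields 17 each period: 17/(1−δ).
Deviating yields 28 once, then 7 forever: 28 + 7δ/(1−δ).
No profitable deviation requires 17/(1−δ) ≥ 28 + 7δ/(1−δ).
Multiplying by (1−δ): 17 ≥ 28(1−δ) + 7δ = 28 − 21δ.
So 21δ ≥ 11, i.e. δ ≥ 11/21.

11/21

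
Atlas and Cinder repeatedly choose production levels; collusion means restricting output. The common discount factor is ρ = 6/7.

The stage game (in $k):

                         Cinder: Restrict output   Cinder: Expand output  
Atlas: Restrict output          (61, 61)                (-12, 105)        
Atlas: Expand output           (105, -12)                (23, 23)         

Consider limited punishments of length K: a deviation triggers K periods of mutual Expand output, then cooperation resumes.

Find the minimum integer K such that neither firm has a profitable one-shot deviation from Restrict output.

Need Σ_{k=1}^{K} ρ^k ≥ (105−61)/(61−23) = 1.1579 at ρ = 6/7.
At K = 1 the sum is 0.8571 < 1.1579; at K = 2 it is 1.5918 ≥ 1.1579.
So the minimum punishment length is K = 2.

2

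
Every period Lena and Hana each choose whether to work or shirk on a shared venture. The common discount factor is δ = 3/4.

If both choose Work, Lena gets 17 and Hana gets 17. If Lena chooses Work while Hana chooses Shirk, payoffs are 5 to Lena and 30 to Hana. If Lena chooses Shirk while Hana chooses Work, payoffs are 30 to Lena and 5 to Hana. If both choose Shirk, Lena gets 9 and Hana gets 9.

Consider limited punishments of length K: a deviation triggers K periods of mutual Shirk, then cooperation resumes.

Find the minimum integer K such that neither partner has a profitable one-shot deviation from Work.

3

IC: δ(1−δ^K)/(1−δ) ≥ (30−17)/(17−9) = 13/8.
With δ = 3/4: need 1 − δ^K ≥ 13/8·(1−3/4)/(3/4), i.e. δ^K ≤ 0.4583.
Since (3/4)^2 = 0.5625 and (3/4)^3 = 0.4219, the smallest such K is 3.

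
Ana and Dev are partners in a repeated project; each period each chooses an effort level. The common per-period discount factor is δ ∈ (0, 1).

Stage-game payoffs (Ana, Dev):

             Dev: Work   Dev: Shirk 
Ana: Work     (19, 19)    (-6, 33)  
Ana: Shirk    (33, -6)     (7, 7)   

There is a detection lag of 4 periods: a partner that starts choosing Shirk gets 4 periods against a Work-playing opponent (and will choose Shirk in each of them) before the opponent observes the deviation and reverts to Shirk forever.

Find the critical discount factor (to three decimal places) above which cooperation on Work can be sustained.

0.857

A deviator earns 33 for 4 periods, then 7 forever; cooperating earns 19 forever. Multiplying the IC by (1−δ):
19 ≥ 33(1−δ^4) + 7δ^4, so 26·δ^4 ≥ 14 and δ^4 ≥ 7/13.
δ ≥ (7/13)^(1/4) ≈ 0.857.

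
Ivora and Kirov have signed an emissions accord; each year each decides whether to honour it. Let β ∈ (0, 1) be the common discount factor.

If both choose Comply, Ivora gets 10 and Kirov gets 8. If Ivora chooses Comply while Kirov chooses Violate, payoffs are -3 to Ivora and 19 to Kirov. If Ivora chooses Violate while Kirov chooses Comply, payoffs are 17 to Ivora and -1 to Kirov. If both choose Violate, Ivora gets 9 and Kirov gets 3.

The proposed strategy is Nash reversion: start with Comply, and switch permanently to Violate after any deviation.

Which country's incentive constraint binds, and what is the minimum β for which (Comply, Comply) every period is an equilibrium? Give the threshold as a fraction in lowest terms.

Ivora: cooperation gives 10 each period; deviation gives 17 once then 9 forever.
  10/(1−β) ≥ 17 + 9β/(1−β) ⇒ β ≥ 7/8.
Kirov: cooperation gives 8 each period; deviation gives 19 once then 3 forever.
  β ≥ 11/16.
Both must hold, so the binding constraint is Ivora's: β ≥ 7/8.

Ivora; β ≥ 7/8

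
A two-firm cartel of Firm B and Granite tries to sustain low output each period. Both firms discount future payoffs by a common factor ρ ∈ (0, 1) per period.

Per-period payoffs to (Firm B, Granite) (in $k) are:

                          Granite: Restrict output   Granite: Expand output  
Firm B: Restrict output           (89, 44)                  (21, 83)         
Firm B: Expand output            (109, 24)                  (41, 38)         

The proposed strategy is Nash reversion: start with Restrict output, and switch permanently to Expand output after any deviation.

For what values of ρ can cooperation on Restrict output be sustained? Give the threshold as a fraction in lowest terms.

13/15

Firm B: cooperation gives 89 each period; deviation gives 109 once then 41 forever.
  89/(1−ρ) ≥ 109 + 41ρ/(1−ρ) ⇒ ρ ≥ 20/68 = 5/17.
Granite: cooperation gives 44 each period; deviation gives 83 once then 38 forever.
  ρ ≥ 39/45 = 13/15.
Both must hold, so the binding constraint is Granite's: ρ ≥ 13/15.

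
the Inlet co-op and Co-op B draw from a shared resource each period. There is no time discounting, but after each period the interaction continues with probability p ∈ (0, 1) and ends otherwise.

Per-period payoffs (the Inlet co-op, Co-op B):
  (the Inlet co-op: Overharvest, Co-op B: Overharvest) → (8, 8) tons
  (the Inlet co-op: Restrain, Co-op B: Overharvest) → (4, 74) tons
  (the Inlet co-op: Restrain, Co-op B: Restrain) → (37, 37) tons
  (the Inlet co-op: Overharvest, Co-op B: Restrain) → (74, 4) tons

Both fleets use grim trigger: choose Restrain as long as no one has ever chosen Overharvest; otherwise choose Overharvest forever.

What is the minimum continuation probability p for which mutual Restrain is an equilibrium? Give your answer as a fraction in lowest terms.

With no time discounting, the continuation probability p plays the role of the discount factor.
Grim-trigger IC: 37/(1−p) ≥ 74 + 8p/(1−p) ⇒ p ≥ (74−37)/(74−8) = 37/66.

37/66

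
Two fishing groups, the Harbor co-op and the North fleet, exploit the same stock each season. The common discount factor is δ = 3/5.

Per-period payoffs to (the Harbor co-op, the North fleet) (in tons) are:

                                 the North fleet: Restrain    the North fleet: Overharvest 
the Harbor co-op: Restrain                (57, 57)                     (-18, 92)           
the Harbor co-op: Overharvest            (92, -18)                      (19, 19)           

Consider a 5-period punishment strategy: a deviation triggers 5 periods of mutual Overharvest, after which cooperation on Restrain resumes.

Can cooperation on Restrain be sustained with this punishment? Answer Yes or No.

A one-shot deviation gives 92 now, then 19 for 5 periods, then back to 57.
Gain from deviating: (92−57) today; loss: (57−19) in each of the next 5 periods.
No-deviation condition: (57−19)(δ+…+δ^5) ≥ 92−57, i.e. δ+…+δ^5 ≥ 35/38.
At δ = 3/5: δ+…+δ^5 = 1.3834 ≥ 0.9211.
So cooperation is sustainable.

Yes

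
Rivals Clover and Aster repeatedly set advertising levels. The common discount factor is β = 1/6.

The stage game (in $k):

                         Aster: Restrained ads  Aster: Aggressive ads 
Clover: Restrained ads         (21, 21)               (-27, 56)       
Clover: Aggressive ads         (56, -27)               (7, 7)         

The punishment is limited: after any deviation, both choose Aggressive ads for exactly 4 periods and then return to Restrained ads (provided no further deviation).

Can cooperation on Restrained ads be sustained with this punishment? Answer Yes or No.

A one-shot deviation gives 56 now, then 7 for 4 periods, then back to 21.
Gain from deviating: (56−21) today; loss: (21−7) in each of the next 4 periods.
No-deviation condition: (21−7)(β+…+β^4) ≥ 56−21, i.e. β+…+β^4 ≥ 5/2.
At β = 1/6: β+…+β^4 = 0.1998 < 2.5000.
So cooperation is not sustainable.

No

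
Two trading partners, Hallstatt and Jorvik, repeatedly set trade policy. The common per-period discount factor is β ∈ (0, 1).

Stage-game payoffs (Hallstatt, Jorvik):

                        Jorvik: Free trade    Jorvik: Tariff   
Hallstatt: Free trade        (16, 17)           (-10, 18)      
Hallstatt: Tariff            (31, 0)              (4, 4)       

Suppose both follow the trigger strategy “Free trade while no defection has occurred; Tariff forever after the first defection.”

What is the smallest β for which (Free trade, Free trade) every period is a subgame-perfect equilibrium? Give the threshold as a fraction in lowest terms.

5/9

Hallstatt's threshold: (31−16)/(31−4) = 5/9.
Jorvik's threshold: (18−17)/(18−4) = 1/14.
5/9 > 1/14, so Hallstatt binds and β* = 5/9.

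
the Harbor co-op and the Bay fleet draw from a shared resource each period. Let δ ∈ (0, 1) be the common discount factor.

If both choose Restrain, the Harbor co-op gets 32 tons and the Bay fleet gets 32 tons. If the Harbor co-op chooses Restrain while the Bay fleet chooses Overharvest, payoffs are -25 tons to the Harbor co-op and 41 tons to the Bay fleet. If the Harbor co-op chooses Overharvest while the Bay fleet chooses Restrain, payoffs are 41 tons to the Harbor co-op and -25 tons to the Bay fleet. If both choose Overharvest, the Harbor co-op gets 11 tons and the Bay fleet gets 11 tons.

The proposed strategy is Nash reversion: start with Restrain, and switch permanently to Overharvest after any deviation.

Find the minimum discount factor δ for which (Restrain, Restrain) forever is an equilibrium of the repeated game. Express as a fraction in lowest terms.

One-period gain from deviating is 41 − 32 = 9. The loss is 32 − 11 = 21 in every subsequent period, with present value 21·δ/(1−δ).
Deviation is unprofitable when 21·δ/(1−δ) ≥ 9, i.e. δ/(1−δ) ≥ 3/7.
Equivalently δ ≥ 9/(9+21) = 3/10.

3/10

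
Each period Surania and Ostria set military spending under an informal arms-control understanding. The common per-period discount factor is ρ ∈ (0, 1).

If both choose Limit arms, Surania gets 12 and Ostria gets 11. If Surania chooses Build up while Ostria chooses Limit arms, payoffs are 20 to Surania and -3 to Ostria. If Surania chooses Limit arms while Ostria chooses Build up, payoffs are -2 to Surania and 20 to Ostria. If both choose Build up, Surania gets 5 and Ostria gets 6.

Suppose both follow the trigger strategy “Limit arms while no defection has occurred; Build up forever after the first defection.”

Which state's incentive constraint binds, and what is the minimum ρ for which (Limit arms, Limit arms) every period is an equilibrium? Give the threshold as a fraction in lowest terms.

Ostria; ρ ≥ 9/14

Surania: cooperation gives 12 each period; deviation gives 20 once then 5 forever.
  12/(1−ρ) ≥ 20 + 5ρ/(1−ρ) ⇒ ρ ≥ 8/15.
Ostria: cooperation gives 11 each period; deviation gives 20 once then 6 forever.
  ρ ≥ 9/14.
Both must hold, so the binding constraint is Ostria's: ρ ≥ 9/14.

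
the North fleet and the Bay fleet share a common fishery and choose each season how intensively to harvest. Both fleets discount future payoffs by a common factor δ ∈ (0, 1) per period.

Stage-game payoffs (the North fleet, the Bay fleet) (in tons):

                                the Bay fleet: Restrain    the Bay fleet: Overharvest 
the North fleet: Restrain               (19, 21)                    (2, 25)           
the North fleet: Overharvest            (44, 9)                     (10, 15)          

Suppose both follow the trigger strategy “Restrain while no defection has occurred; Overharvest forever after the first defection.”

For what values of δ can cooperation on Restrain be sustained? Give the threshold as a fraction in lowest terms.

the North fleet's threshold: (44−19)/(44−10) = 25/34.
the Bay fleet's threshold: (25−21)/(25−15) = 2/5.
25/34 > 2/5, so the North fleet binds and δ* = 25/34.

25/34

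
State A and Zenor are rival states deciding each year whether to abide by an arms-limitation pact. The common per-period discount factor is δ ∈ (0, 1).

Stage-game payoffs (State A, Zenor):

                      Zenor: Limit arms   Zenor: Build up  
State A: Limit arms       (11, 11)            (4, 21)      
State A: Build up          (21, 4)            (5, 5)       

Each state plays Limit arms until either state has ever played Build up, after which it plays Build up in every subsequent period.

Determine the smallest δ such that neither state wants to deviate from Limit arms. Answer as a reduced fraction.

5/8

One-period gain from deviating is 21 − 11 = 10. The loss is 11 − 5 = 6 in every subsequent period, with present value 6·δ/(1−δ).
Deviation is unprofitable when 6·δ/(1−δ) ≥ 10, i.e. δ/(1−δ) ≥ 5/3.
Equivalently δ ≥ 10/(10+6) = 5/8.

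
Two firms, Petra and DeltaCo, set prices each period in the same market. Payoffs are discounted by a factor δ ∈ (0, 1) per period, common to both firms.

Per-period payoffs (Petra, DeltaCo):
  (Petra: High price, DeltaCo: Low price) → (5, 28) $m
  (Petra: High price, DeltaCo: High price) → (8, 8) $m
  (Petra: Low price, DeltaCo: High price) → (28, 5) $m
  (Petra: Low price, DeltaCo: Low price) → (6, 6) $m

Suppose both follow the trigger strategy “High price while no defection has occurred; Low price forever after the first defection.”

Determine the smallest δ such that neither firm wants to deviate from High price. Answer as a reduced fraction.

10/11

Under grim trigger the critical discount factor is (T−C)/(T−P) with T = 28, C = 8, P = 6.
δ* = (28−8)/(28−6) = 20/22 = 10/11.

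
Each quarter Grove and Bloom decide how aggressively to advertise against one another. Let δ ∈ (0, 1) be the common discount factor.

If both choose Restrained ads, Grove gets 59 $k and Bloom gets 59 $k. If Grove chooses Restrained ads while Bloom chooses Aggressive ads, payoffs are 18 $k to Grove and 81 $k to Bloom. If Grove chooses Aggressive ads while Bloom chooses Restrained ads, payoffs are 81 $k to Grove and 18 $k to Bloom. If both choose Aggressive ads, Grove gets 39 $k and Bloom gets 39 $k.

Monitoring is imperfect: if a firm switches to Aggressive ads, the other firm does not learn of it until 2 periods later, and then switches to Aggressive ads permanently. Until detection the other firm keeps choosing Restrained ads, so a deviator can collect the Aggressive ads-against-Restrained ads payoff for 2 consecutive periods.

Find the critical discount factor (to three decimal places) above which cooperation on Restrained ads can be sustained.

0.724

Deviating for the 2 undetected periods gains 81−59 = 22 per period over cooperation, then loses 59−39 = 20 per period forever once punishment starts.
Gain: 22(1 + δ + … + δ^1); loss: 20·δ^2/(1−δ).
No profitable deviation ⇔ 22(1−δ^2) ≤ 20·δ^2, i.e. δ^2 ≥ 22/(22+20) = 11/21.
Hence δ ≥ (11/21)^(1/2) ≈ 0.724.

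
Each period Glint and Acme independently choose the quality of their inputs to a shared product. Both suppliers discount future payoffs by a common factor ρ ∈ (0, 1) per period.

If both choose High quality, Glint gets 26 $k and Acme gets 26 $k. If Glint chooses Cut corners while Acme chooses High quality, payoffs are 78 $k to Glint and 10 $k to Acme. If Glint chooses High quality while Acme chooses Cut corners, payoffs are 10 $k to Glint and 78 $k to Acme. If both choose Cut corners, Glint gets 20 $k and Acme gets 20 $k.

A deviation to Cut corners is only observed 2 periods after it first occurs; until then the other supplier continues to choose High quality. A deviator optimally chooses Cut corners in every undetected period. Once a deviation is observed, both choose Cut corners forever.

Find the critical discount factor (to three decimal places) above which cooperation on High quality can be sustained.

0.947

Deviating for the 2 undetected periods gains 78−26 = 52 per period over cooperation, then loses 26−20 = 6 per period forever once punishment starts.
Gain: 52(1 + ρ + … + ρ^1); loss: 6·ρ^2/(1−ρ).
No profitable deviation ⇔ 52(1−ρ^2) ≤ 6·ρ^2, i.e. ρ^2 ≥ 52/(52+6) = 26/29.
Hence ρ ≥ (26/29)^(1/2) ≈ 0.947.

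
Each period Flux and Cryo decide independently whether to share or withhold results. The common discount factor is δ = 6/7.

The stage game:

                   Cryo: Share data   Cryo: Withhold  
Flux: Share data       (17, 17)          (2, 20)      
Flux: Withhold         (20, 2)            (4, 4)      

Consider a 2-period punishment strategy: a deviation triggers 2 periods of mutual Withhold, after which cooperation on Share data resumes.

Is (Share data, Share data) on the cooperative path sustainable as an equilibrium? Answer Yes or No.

Yes

IC: δ+…+δ^2 ≥ (20−17)/(17−4) = 3/13.
At δ = 6/7: partial sum = 1.5918 ≥ 0.2308. Cooperation sustainable.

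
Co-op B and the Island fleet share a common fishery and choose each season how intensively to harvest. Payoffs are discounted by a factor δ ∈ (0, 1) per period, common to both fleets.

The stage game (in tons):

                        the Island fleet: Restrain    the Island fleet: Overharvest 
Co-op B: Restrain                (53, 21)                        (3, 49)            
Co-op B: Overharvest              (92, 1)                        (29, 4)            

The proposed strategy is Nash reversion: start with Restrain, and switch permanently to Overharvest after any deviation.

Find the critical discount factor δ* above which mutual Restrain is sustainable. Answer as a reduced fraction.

28/45

For Co-op B: deviation gain 92−53 = 39, per-period punishment loss 53−29 = 24. IC gives δ ≥ 39/63 = 13/21.
For the Island fleet: gain 28, loss 17 per period, so δ ≥ 28/45.
The tighter constraint is the Island fleet's, so cooperation needs δ ≥ 28/45.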